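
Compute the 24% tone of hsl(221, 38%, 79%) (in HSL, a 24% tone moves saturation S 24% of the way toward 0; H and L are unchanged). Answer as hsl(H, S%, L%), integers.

hsl(221, 29%, 79%)

S moves 24% from 38 toward 0: 38 − 9.12 = 28.88 → 29.
H and L are unchanged.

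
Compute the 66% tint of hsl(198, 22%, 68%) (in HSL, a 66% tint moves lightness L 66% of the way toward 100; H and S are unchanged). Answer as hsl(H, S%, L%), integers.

hsl(198, 22%, 89%)

L moves 66% from 68 toward 100: 68 + 21.12 = 89.12 → 89.
H and S are unchanged.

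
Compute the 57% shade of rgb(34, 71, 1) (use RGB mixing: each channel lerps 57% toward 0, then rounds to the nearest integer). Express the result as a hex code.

A 57% shade moves each channel 57% toward 0:
  R: 34 − 19.38 = 14.62 → 15
  G: 71 − 40.47 = 30.53 → 31
  B: 1 + 0.57×(0−1) = 1 − 0.57 = 0.43 → 0
rgb(15, 31, 0) = #0F1F00.

#0F1F00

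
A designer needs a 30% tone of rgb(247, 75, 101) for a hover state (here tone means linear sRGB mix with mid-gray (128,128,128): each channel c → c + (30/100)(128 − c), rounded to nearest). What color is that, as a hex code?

#D35B6D

A 30% tone moves each channel 30% toward 128:
  R: 247 + 0.3×(128−247) = 247 − 35.7 = 211.3 → 211
  G: 75 + 0.3×(128−75) = 75 + 15.9 = 90.9 → 91
  B: 101 + 0.3×(128−101) = 101 + 8.1 = 109.1 → 109
rgb(211, 91, 109) = #D35B6D.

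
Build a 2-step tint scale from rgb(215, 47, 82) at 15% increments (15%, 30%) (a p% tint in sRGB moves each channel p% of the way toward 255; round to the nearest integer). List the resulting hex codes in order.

15%: (215 + 6 = 221→221, 47 + 31.2 = 78.2→78, 82 + 25.95 = 107.95→108) → #dd4e6c
30%: (215 + 12 = 227→227, 47 + 62.4 = 109.4→109, 82 + 51.9 = 133.9→134) → #e36d86

#dd4e6c, #e36d86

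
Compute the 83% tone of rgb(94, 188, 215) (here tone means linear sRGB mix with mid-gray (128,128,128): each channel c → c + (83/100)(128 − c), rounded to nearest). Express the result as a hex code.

#7a8a8f

Per channel, c → c + 0.83(128 − c):
  R: 94 + 0.83×(128−94) = 94 + 28.22 = 122.22 → 122
  G: 188 + 0.83×(128−188) = 188 − 49.8 = 138.2 → 138
  B: 215 − 72.21 = 142.79 → 143
rgb(122, 138, 143) = #7a8a8f.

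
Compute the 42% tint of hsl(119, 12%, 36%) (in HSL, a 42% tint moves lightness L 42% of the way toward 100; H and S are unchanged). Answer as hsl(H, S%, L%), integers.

L moves 42% from 36 toward 100: 36 + 26.88 = 62.88 → 63.
H and S are unchanged.

hsl(119, 12%, 63%)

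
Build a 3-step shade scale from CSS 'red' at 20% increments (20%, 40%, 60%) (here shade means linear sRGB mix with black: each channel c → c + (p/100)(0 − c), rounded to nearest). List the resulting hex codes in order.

#cc0000, #990000, #660000

CSS red is rgb(255, 0, 0).
20%: (255 − 51 = 204→204, 0→0, 0→0) → #cc0000
40%: (255 − 102 = 153→153, 0→0, 0→0) → #990000
60%: (255 − 153 = 102→102, 0→0, 0→0) → #660000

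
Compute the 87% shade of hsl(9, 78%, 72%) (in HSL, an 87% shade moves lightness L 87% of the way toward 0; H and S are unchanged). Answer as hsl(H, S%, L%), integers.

L moves 87% from 72 toward 0: 72 − 62.64 = 9.36 → 9.
H and S are unchanged.

hsl(9, 78%, 9%)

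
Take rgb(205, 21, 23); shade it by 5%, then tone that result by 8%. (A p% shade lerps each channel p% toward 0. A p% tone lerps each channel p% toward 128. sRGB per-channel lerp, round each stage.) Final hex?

#be1d1e

A 5% shade moves each channel 5% toward 0:
  R: 205 − 10.25 = 194.75 → 195
  G: 21 + 0.05×(0−21) = 21 − 1.05 = 19.95 → 20
  B: 23 + 0.05×(0−23) = 23 − 1.15 = 21.85 → 22
After the shade: rgb(195, 20, 22) = #c31416.
Per channel, c → c + 0.08(128 − c):
  R: 195 − 5.36 = 189.64 → 190
  G: 20 + 0.08×(128−20) = 20 + 8.64 = 28.64 → 29
  B: 22 + 0.08×(128−22) = 22 + 8.48 = 30.48 → 30
rgb(190, 29, 30) = #be1d1e.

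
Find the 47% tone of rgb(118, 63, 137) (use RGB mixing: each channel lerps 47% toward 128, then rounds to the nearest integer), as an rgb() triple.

rgb(123, 94, 133)

A 47% tone moves each channel 47% toward 128:
  R: 118 + 0.47×(128−118) = 118 + 4.7 = 122.7 → 123
  G: 63 + 0.47×(128−63) = 63 + 30.55 = 93.55 → 94
  B: 137 + 0.47×(128−137) = 137 − 4.23 = 132.77 → 133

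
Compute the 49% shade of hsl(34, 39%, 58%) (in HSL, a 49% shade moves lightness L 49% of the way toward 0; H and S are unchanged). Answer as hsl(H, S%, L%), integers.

hsl(34, 39%, 30%)

L moves 49% from 58 toward 0: 58 − 28.42 = 29.58 → 30.
H and S are unchanged.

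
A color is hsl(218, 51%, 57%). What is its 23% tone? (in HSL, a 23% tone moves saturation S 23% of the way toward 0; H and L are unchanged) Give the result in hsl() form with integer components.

S moves 23% from 51 toward 0: 51 − 11.73 = 39.27 → 39.
H and L are unchanged.

hsl(218, 39%, 57%)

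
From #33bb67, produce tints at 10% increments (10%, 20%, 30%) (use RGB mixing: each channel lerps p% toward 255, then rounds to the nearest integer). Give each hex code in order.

#33bb67 is rgb(51, 187, 103).
10%: (51 + 20.4 = 71.4→71, 187 + 6.8 = 193.8→194, 103 + 15.2 = 118.2→118) → #47c276
20%: (51 + 40.8 = 91.8→92, 187 + 13.6 = 200.6→201, 103 + 30.4 = 133.4→133) → #5cc985
30%: (51 + 61.2 = 112.2→112, 187 + 20.4 = 207.4→207, 103 + 45.6 = 148.6→149) → #70cf95

#47c276, #5cc985, #70cf95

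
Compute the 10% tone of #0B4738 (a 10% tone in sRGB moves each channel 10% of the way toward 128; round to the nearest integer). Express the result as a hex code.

#0B4738 is rgb(11, 71, 56).
Lerp each channel 10% toward 128:
  R: 11 + 0.1×(128−11) = 11 + 11.7 = 22.7 → 23
  G: 71 + 0.1×(128−71) = 71 + 5.7 = 76.7 → 77
  B: 56 + 0.1×(128−56) = 56 + 7.2 = 63.2 → 63
rgb(23, 77, 63) = #174D3F.

#174D3F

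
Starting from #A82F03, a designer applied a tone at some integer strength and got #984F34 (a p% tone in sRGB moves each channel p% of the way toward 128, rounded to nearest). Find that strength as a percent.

39%

#A82F03 is rgb(168, 47, 3); #984F34 is rgb(152, 79, 52).
On the B channel (widest range): 52 ≈ 3 + (p/100)(128 − 3), so p ≈ 100×(52 − 3)/(128 − 3) = 4900/125 = 39.20.
p = 39 reproduces all three channels after rounding.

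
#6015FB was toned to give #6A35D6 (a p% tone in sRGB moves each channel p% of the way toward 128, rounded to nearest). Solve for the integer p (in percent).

30%

#6015FB is rgb(96, 21, 251); #6A35D6 is rgb(106, 53, 214).
On the B channel (widest range): 214 ≈ 251 + (p/100)(128 − 251), so p ≈ 100×(214 − 251)/(128 − 251) = -3700/-123 = 30.08.
p = 30 reproduces all three channels after rounding.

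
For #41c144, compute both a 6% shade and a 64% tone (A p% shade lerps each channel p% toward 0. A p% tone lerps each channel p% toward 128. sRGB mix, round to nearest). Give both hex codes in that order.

#3db540, #69976a

#41c144 is rgb(65, 193, 68).
6% shade:
  R: 65 + 0.06×(0−65) = 65 − 3.9 = 61.1 → 61
  G: 193 − 11.58 = 181.42 → 181
  B: 68 + 0.06×(0−68) = 68 − 4.08 = 63.92 → 64
  → #3db540
64% tone:
  R: 65 + 0.64×(128−65) = 65 + 40.32 = 105.32 → 105
  G: 193 + 0.64×(128−193) = 193 − 41.6 = 151.4 → 151
  B: 68 + 38.4 = 106.4 → 106
  → #69976a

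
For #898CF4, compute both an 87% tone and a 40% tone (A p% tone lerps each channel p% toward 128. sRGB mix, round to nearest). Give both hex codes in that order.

#81828F, #8587C6

#898CF4 is rgb(137, 140, 244).
87% tone:
  R: 137 − 7.83 = 129.17 → 129
  G: 140 − 10.44 = 129.56 → 130
  B: 244 − 100.92 = 143.08 → 143
  → #81828F
40% tone:
  R: 137 − 3.6 = 133.4 → 133
  G: 140 − 4.8 = 135.2 → 135
  B: 244 + 0.4×(128−244) = 244 − 46.4 = 197.6 → 198
  → #8587C6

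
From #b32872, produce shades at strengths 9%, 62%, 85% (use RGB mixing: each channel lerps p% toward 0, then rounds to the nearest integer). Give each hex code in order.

#a32468, #440f2b, #1b0611

#b32872 is rgb(179, 40, 114).
9%: (179 − 16.11 = 162.89→163, 40 − 3.6 = 36.4→36, 114 − 10.26 = 103.74→104) → #a32468
62%: (179 − 110.98 = 68.02→68, 40 − 24.8 = 15.2→15, 114 − 70.68 = 43.32→43) → #440f2b
85%: (179 − 152.15 = 26.85→27, 40 − 34 = 6→6, 114 − 96.9 = 17.1→17) → #1b0611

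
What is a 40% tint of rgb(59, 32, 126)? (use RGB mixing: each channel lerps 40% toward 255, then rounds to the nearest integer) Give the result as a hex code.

Per channel, c → c + 0.4(255 − c):
  R: 59 + 0.4×(255−59) = 59 + 78.4 = 137.4 → 137
  G: 32 + 89.2 = 121.2 → 121
  B: 126 + 51.6 = 177.6 → 178
rgb(137, 121, 178) = #8979B2.

#8979B2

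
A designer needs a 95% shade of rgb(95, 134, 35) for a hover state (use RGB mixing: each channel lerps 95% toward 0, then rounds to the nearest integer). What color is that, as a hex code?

Per channel, c → c + 0.95(0 − c):
  R: 95 − 90.25 = 4.75 → 5
  G: 134 + 0.95×(0−134) = 134 − 127.3 = 6.7 → 7
  B: 35 + 0.95×(0−35) = 35 − 33.25 = 1.75 → 2
rgb(5, 7, 2) = #050702.

#050702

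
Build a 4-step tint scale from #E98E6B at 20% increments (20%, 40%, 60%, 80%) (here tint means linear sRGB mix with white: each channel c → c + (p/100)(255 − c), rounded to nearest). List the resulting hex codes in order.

#E98E6B is rgb(233, 142, 107).
20%: (233 + 4.4 = 237.4→237, 142 + 22.6 = 164.6→165, 107 + 29.6 = 136.6→137) → #EDA589
40%: (233 + 8.8 = 241.8→242, 142 + 45.2 = 187.2→187, 107 + 59.2 = 166.2→166) → #F2BBA6
60%: (233 + 13.2 = 246.2→246, 142 + 67.8 = 209.8→210, 107 + 88.8 = 195.8→196) → #F6D2C4
80%: (233 + 17.6 = 250.6→251, 142 + 90.4 = 232.4→232, 107 + 118.4 = 225.4→225) → #FBE8E1

#EDA589, #F2BBA6, #F6D2C4, #FBE8E1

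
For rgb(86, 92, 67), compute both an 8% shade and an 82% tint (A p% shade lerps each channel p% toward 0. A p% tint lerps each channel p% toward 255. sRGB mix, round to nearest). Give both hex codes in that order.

#4F553E, #E1E2DD

8% shade:
  R: 86 − 6.88 = 79.12 → 79
  G: 92 − 7.36 = 84.64 → 85
  B: 67 − 5.36 = 61.64 → 62
  → #4F553E
82% tint:
  R: 86 + 0.82×(255−86) = 86 + 138.58 = 224.58 → 225
  G: 92 + 133.66 = 225.66 → 226
  B: 67 + 154.16 = 221.16 → 221
  → #E1E2DD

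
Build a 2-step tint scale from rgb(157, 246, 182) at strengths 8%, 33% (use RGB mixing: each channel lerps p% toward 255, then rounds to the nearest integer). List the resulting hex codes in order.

#A5F7BC, #BDF9CE

8%: (157 + 7.84 = 164.84→165, 246 + 0.72 = 246.72→247, 182 + 5.84 = 187.84→188) → #A5F7BC
33%: (157 + 32.34 = 189.34→189, 246 + 2.97 = 248.97→249, 182 + 24.09 = 206.09→206) → #BDF9CE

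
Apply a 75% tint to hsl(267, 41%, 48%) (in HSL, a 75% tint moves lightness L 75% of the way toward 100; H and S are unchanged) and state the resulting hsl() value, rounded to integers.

L moves 75% from 48 toward 100: 48 + 39 = 87 → 87.
H and S are unchanged.

hsl(267, 41%, 87%)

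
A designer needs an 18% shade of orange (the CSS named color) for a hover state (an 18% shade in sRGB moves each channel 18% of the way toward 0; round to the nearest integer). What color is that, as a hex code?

#D18700

CSS orange is rgb(255, 165, 0).
Lerp each channel 18% toward 0:
  R: 255 + 0.18×(0−255) = 255 − 45.9 = 209.1 → 209
  G: 165 + 0.18×(0−165) = 165 − 29.7 = 135.3 → 135
  B: 0 + 0.18×(0−0) = 0 + 0 = 0 → 0
rgb(209, 135, 0) = #D18700.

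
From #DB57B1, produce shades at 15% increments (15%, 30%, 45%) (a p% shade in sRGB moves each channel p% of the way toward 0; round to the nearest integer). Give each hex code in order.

#DB57B1 is rgb(219, 87, 177).
15%: (219 − 32.85 = 186.15→186, 87 − 13.05 = 73.95→74, 177 − 26.55 = 150.45→150) → #BA4A96
30%: (219 − 65.7 = 153.3→153, 87 − 26.1 = 60.9→61, 177 − 53.1 = 123.9→124) → #993D7C
45%: (219 − 98.55 = 120.45→120, 87 − 39.15 = 47.85→48, 177 − 79.65 = 97.35→97) → #783061

#BA4A96, #993D7C, #783061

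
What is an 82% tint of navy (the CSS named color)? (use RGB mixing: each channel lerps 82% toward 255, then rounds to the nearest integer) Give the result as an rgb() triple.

CSS navy is rgb(0, 0, 128).
An 82% tint moves each channel 82% toward 255:
  R: 0 + 209.1 = 209.1 → 209
  G: 0 + 0.82×(255−0) = 0 + 209.1 = 209.1 → 209
  B: 128 + 104.14 = 232.14 → 232

rgb(209, 209, 232)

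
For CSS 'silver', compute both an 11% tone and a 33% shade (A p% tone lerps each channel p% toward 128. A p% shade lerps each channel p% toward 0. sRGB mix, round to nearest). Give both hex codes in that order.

#B9B9B9, #818181

CSS silver is rgb(192, 192, 192).
11% tone:
  R: 192 + 0.11×(128−192) = 192 − 7.04 = 184.96 → 185
  G: 192 − 7.04 = 184.96 → 185
  B: 192 − 7.04 = 184.96 → 185
  → #B9B9B9
33% shade:
  R: 192 + 0.33×(0−192) = 192 − 63.36 = 128.64 → 129
  G: 192 + 0.33×(0−192) = 192 − 63.36 = 128.64 → 129
  B: 192 + 0.33×(0−192) = 192 − 63.36 = 128.64 → 129
  → #818181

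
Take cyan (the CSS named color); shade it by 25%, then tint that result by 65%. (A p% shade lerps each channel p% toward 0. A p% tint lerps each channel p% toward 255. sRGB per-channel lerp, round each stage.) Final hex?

CSS cyan is rgb(0, 255, 255).
Lerp each channel 25% toward 0:
  R: 0 + 0 = 0 → 0
  G: 255 + 0.25×(0−255) = 255 − 63.75 = 191.25 → 191
  B: 255 + 0.25×(0−255) = 255 − 63.75 = 191.25 → 191
After the shade: rgb(0, 191, 191) = #00BFBF.
Per channel, c → c + 0.65(255 − c):
  R: 0 + 165.75 = 165.75 → 166
  G: 191 + 0.65×(255−191) = 191 + 41.6 = 232.6 → 233
  B: 191 + 0.65×(255−191) = 191 + 41.6 = 232.6 → 233
rgb(166, 233, 233) = #A6E9E9.

#A6E9E9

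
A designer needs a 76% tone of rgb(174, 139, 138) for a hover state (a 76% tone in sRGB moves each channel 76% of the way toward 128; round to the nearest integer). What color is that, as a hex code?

A 76% tone moves each channel 76% toward 128:
  R: 174 + 0.76×(128−174) = 174 − 34.96 = 139.04 → 139
  G: 139 + 0.76×(128−139) = 139 − 8.36 = 130.64 → 131
  B: 138 + 0.76×(128−138) = 138 − 7.6 = 130.4 → 130
rgb(139, 131, 130) = #8B8382.

#8B8382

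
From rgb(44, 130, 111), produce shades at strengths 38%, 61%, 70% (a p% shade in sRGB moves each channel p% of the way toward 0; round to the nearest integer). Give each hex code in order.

#1B5145, #11332B, #0D2721

38%: (44 − 16.72 = 27.28→27, 130 − 49.4 = 80.6→81, 111 − 42.18 = 68.82→69) → #1B5145
61%: (44 − 26.84 = 17.16→17, 130 − 79.3 = 50.7→51, 111 − 67.71 = 43.29→43) → #11332B
70%: (44 − 30.8 = 13.2→13, 130 − 91 = 39→39, 111 − 77.7 = 33.3→33) → #0D2721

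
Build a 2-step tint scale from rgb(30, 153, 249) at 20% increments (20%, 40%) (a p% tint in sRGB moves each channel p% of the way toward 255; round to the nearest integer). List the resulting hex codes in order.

#4BADFA, #78C2FB

20%: (30 + 45 = 75→75, 153 + 20.4 = 173.4→173, 249 + 1.2 = 250.2→250) → #4BADFA
40%: (30 + 90 = 120→120, 153 + 40.8 = 193.8→194, 249 + 2.4 = 251.4→251) → #78C2FB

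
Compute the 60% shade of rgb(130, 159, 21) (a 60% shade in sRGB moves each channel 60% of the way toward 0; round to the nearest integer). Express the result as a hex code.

Per channel, c → c + 0.6(0 − c):
  R: 130 − 78 = 52 → 52
  G: 159 + 0.6×(0−159) = 159 − 95.4 = 63.6 → 64
  B: 21 + 0.6×(0−21) = 21 − 12.6 = 8.4 → 8
rgb(52, 64, 8) = #344008.

#344008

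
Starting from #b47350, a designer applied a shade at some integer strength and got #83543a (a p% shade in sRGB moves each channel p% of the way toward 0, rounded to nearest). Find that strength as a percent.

#b47350 is rgb(180, 115, 80); #83543a is rgb(131, 84, 58).
On the R channel (widest range): 131 ≈ 180 + (p/100)(0 − 180), so p ≈ 100×(131 − 180)/(0 − 180) = -4900/-180 = 27.22.
p = 27 reproduces all three channels after rounding.

27%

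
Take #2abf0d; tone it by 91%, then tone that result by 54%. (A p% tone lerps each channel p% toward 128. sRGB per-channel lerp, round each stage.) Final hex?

#2abf0d is rgb(42, 191, 13).
Per channel, c → c + 0.91(128 − c):
  R: 42 + 0.91×(128−42) = 42 + 78.26 = 120.26 → 120
  G: 191 − 57.33 = 133.67 → 134
  B: 13 + 0.91×(128−13) = 13 + 104.65 = 117.65 → 118
After the tone: rgb(120, 134, 118) = #788676.
Lerp each channel 54% toward 128:
  R: 120 + 0.54×(128−120) = 120 + 4.32 = 124.32 → 124
  G: 134 − 3.24 = 130.76 → 131
  B: 118 + 0.54×(128−118) = 118 + 5.4 = 123.4 → 123
rgb(124, 131, 123) = #7c837b.

#7c837b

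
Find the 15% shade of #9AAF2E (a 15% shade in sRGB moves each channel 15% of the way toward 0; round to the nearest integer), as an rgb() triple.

rgb(131, 149, 39)

#9AAF2E is rgb(154, 175, 46).
Per channel, c → c + 0.15(0 − c):
  R: 154 + 0.15×(0−154) = 154 − 23.1 = 130.9 → 131
  G: 175 − 26.25 = 148.75 → 149
  B: 46 + 0.15×(0−46) = 46 − 6.9 = 39.1 → 39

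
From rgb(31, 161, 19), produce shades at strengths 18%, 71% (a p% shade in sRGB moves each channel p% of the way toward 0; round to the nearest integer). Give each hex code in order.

18%: (31 − 5.58 = 25.42→25, 161 − 28.98 = 132.02→132, 19 − 3.42 = 15.58→16) → #198410
71%: (31 − 22.01 = 8.99→9, 161 − 114.31 = 46.69→47, 19 − 13.49 = 5.51→6) → #092f06

#198410, #092f06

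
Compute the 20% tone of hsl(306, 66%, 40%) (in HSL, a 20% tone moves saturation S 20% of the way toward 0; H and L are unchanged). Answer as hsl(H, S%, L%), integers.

hsl(306, 53%, 40%)

S moves 20% from 66 toward 0: 66 − 13.2 = 52.8 → 53.
H and L are unchanged.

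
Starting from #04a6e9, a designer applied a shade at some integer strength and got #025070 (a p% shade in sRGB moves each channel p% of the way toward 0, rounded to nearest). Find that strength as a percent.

#04a6e9 is rgb(4, 166, 233); #025070 is rgb(2, 80, 112).
On the B channel (widest range): 112 ≈ 233 + (p/100)(0 − 233), so p ≈ 100×(112 − 233)/(0 − 233) = -12100/-233 = 51.93.
p = 52 reproduces all three channels after rounding.

52%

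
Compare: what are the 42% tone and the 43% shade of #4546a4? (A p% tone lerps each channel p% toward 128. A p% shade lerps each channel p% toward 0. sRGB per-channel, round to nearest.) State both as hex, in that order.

#4546a4 is rgb(69, 70, 164).
42% tone:
  R: 69 + 0.42×(128−69) = 69 + 24.78 = 93.78 → 94
  G: 70 + 0.42×(128−70) = 70 + 24.36 = 94.36 → 94
  B: 164 − 15.12 = 148.88 → 149
  → #5e5e95
43% shade:
  R: 69 − 29.67 = 39.33 → 39
  G: 70 − 30.1 = 39.9 → 40
  B: 164 − 70.52 = 93.48 → 93
  → #27285d

#5e5e95, #27285d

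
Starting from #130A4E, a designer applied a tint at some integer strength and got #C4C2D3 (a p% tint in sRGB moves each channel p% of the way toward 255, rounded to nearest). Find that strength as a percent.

#130A4E is rgb(19, 10, 78); #C4C2D3 is rgb(196, 194, 211).
On the G channel (widest range): 194 ≈ 10 + (p/100)(255 − 10), so p ≈ 100×(194 − 10)/(255 − 10) = 18400/245 = 75.10.
p = 75 reproduces all three channels after rounding.

75%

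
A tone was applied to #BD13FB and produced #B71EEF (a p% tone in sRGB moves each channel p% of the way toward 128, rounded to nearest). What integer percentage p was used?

10%

#BD13FB is rgb(189, 19, 251); #B71EEF is rgb(183, 30, 239).
On the B channel (widest range): 239 ≈ 251 + (p/100)(128 − 251), so p ≈ 100×(239 − 251)/(128 − 251) = -1200/-123 = 9.76.
p = 10 reproduces all three channels after rounding.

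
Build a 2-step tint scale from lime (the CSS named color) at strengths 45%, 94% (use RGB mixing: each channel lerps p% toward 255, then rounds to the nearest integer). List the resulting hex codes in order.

CSS lime is rgb(0, 255, 0).
45%: (0 + 114.75 = 114.75→115, 255→255, 0 + 114.75 = 114.75→115) → #73ff73
94%: (0 + 239.7 = 239.7→240, 255→255, 0 + 239.7 = 239.7→240) → #f0fff0

#73ff73, #f0fff0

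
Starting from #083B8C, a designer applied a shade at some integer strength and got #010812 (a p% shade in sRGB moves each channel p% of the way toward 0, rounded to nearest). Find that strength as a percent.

#083B8C is rgb(8, 59, 140); #010812 is rgb(1, 8, 18).
On the B channel (widest range): 18 ≈ 140 + (p/100)(0 − 140), so p ≈ 100×(18 − 140)/(0 − 140) = -12200/-140 = 87.14.
p = 87 reproduces all three channels after rounding.

87%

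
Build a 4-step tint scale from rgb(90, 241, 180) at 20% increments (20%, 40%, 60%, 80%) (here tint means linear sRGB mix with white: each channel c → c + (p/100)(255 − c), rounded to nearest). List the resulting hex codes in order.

20%: (90 + 33 = 123→123, 241 + 2.8 = 243.8→244, 180 + 15 = 195→195) → #7BF4C3
40%: (90 + 66 = 156→156, 241 + 5.6 = 246.6→247, 180 + 30 = 210→210) → #9CF7D2
60%: (90 + 99 = 189→189, 241 + 8.4 = 249.4→249, 180 + 45 = 225→225) → #BDF9E1
80%: (90 + 132 = 222→222, 241 + 11.2 = 252.2→252, 180 + 60 = 240→240) → #DEFCF0

#7BF4C3, #9CF7D2, #BDF9E1, #DEFCF0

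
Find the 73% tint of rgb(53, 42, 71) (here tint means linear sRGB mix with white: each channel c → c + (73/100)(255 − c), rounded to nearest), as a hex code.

#C8C5CD

Per channel, c → c + 0.73(255 − c):
  R: 53 + 0.73×(255−53) = 53 + 147.46 = 200.46 → 200
  G: 42 + 0.73×(255−42) = 42 + 155.49 = 197.49 → 197
  B: 71 + 134.32 = 205.32 → 205
rgb(200, 197, 205) = #C8C5CD.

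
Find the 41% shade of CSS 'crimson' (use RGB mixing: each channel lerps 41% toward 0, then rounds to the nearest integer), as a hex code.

#820c23

CSS crimson is rgb(220, 20, 60).
Lerp each channel 41% toward 0:
  R: 220 + 0.41×(0−220) = 220 − 90.2 = 129.8 → 130
  G: 20 − 8.2 = 11.8 → 12
  B: 60 + 0.41×(0−60) = 60 − 24.6 = 35.4 → 35
rgb(130, 12, 35) = #820c23.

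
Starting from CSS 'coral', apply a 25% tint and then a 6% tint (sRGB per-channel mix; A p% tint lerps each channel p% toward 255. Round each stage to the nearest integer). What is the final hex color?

#FFA584

CSS coral is rgb(255, 127, 80).
A 25% tint moves each channel 25% toward 255:
  R: 255 + 0.25×(255−255) = 255 + 0 = 255 → 255
  G: 127 + 0.25×(255−127) = 127 + 32 = 159 → 159
  B: 80 + 43.75 = 123.75 → 124
After the tint: rgb(255, 159, 124) = #FF9F7C.
Lerp each channel 6% toward 255:
  R: 255 + 0 = 255 → 255
  G: 159 + 5.76 = 164.76 → 165
  B: 124 + 0.06×(255−124) = 124 + 7.86 = 131.86 → 132
rgb(255, 165, 132) = #FFA584.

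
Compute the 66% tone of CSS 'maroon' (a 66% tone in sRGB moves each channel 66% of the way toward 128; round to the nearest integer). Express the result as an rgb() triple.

rgb(128, 84, 84)

CSS maroon is rgb(128, 0, 0).
Per channel, c → c + 0.66(128 − c):
  R: 128 + 0 = 128 → 128
  G: 0 + 0.66×(128−0) = 0 + 84.48 = 84.48 → 84
  B: 0 + 0.66×(128−0) = 0 + 84.48 = 84.48 → 84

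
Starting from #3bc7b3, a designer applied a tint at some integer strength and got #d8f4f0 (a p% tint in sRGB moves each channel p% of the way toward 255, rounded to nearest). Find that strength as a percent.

#3bc7b3 is rgb(59, 199, 179); #d8f4f0 is rgb(216, 244, 240).
On the R channel (widest range): 216 ≈ 59 + (p/100)(255 − 59), so p ≈ 100×(216 − 59)/(255 − 59) = 15700/196 = 80.10.
p = 80 reproduces all three channels after rounding.

80%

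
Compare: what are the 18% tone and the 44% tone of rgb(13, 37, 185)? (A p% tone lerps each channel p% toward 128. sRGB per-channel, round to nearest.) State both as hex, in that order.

18% tone:
  R: 13 + 0.18×(128−13) = 13 + 20.7 = 33.7 → 34
  G: 37 + 0.18×(128−37) = 37 + 16.38 = 53.38 → 53
  B: 185 + 0.18×(128−185) = 185 − 10.26 = 174.74 → 175
  → #2235AF
44% tone:
  R: 13 + 0.44×(128−13) = 13 + 50.6 = 63.6 → 64
  G: 37 + 40.04 = 77.04 → 77
  B: 185 + 0.44×(128−185) = 185 − 25.08 = 159.92 → 160
  → #404DA0

#2235AF, #404DA0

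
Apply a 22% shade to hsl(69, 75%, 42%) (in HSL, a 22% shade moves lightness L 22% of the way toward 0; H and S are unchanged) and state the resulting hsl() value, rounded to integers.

hsl(69, 75%, 33%)

L moves 22% from 42 toward 0: 42 − 9.24 = 32.76 → 33.
H and S are unchanged.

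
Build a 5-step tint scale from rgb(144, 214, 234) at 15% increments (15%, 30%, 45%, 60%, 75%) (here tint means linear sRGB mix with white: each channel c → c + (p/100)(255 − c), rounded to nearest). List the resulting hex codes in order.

#a1dced, #b1e2f0, #c2e8f3, #d3eff7, #e3f5fa

15%: (144 + 16.65 = 160.65→161, 214 + 6.15 = 220.15→220, 234 + 3.15 = 237.15→237) → #a1dced
30%: (144 + 33.3 = 177.3→177, 214 + 12.3 = 226.3→226, 234 + 6.3 = 240.3→240) → #b1e2f0
45%: (144 + 49.95 = 193.95→194, 214 + 18.45 = 232.45→232, 234 + 9.45 = 243.45→243) → #c2e8f3
60%: (144 + 66.6 = 210.6→211, 214 + 24.6 = 238.6→239, 234 + 12.6 = 246.6→247) → #d3eff7
75%: (144 + 83.25 = 227.25→227, 214 + 30.75 = 244.75→245, 234 + 15.75 = 249.75→250) → #e3f5fa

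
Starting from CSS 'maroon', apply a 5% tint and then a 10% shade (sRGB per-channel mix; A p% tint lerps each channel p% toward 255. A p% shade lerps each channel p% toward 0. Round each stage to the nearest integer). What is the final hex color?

CSS maroon is rgb(128, 0, 0).
Per channel, c → c + 0.05(255 − c):
  R: 128 + 0.05×(255−128) = 128 + 6.35 = 134.35 → 134
  G: 0 + 12.75 = 12.75 → 13
  B: 0 + 12.75 = 12.75 → 13
After the tint: rgb(134, 13, 13) = #860d0d.
Per channel, c → c + 0.1(0 − c):
  R: 134 + 0.1×(0−134) = 134 − 13.4 = 120.6 → 121
  G: 13 + 0.1×(0−13) = 13 − 1.3 = 11.7 → 12
  B: 13 + 0.1×(0−13) = 13 − 1.3 = 11.7 → 12
rgb(121, 12, 12) = #790c0c.

#790c0c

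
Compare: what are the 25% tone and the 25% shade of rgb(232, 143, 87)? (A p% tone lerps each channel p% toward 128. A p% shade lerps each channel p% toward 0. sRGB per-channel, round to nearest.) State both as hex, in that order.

25% tone:
  R: 232 + 0.25×(128−232) = 232 − 26 = 206 → 206
  G: 143 + 0.25×(128−143) = 143 − 3.75 = 139.25 → 139
  B: 87 + 0.25×(128−87) = 87 + 10.25 = 97.25 → 97
  → #CE8B61
25% shade:
  R: 232 + 0.25×(0−232) = 232 − 58 = 174 → 174
  G: 143 + 0.25×(0−143) = 143 − 35.75 = 107.25 → 107
  B: 87 + 0.25×(0−87) = 87 − 21.75 = 65.25 → 65
  → #AE6B41

#CE8B61, #AE6B41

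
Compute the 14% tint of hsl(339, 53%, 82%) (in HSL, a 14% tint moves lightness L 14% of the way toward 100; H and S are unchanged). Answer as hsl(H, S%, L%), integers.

hsl(339, 53%, 85%)

L moves 14% from 82 toward 100: 82 + 2.52 = 84.52 → 85.
H and S are unchanged.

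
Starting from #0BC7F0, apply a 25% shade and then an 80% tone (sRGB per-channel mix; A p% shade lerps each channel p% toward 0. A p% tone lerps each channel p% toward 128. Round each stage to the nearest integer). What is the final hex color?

#0BC7F0 is rgb(11, 199, 240).
A 25% shade moves each channel 25% toward 0:
  R: 11 − 2.75 = 8.25 → 8
  G: 199 + 0.25×(0−199) = 199 − 49.75 = 149.25 → 149
  B: 240 − 60 = 180 → 180
After the shade: rgb(8, 149, 180) = #0895B4.
An 80% tone moves each channel 80% toward 128:
  R: 8 + 96 = 104 → 104
  G: 149 − 16.8 = 132.2 → 132
  B: 180 − 41.6 = 138.4 → 138
rgb(104, 132, 138) = #68848A.

#68848A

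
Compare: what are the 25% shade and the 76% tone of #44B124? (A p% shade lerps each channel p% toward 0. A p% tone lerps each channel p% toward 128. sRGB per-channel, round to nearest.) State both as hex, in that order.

#33851B, #728C6A

#44B124 is rgb(68, 177, 36).
25% shade:
  R: 68 + 0.25×(0−68) = 68 − 17 = 51 → 51
  G: 177 + 0.25×(0−177) = 177 − 44.25 = 132.75 → 133
  B: 36 − 9 = 27 → 27
  → #33851B
76% tone:
  R: 68 + 45.6 = 113.6 → 114
  G: 177 + 0.76×(128−177) = 177 − 37.24 = 139.76 → 140
  B: 36 + 0.76×(128−36) = 36 + 69.92 = 105.92 → 106
  → #728C6A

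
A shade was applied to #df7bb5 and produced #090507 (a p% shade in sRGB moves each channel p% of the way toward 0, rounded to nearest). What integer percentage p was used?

#df7bb5 is rgb(223, 123, 181); #090507 is rgb(9, 5, 7).
On the R channel (widest range): 9 ≈ 223 + (p/100)(0 − 223), so p ≈ 100×(9 − 223)/(0 − 223) = -21400/-223 = 95.96.
p = 96 reproduces all three channels after rounding.

96%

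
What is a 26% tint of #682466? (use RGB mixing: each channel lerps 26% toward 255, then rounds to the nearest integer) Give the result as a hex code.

#8F5D8E

#682466 is rgb(104, 36, 102).
Lerp each channel 26% toward 255:
  R: 104 + 0.26×(255−104) = 104 + 39.26 = 143.26 → 143
  G: 36 + 56.94 = 92.94 → 93
  B: 102 + 0.26×(255−102) = 102 + 39.78 = 141.78 → 142
rgb(143, 93, 142) = #8F5D8E.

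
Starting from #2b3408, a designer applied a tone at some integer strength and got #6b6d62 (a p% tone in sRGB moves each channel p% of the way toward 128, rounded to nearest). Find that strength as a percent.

75%

#2b3408 is rgb(43, 52, 8); #6b6d62 is rgb(107, 109, 98).
On the B channel (widest range): 98 ≈ 8 + (p/100)(128 − 8), so p ≈ 100×(98 − 8)/(128 − 8) = 9000/120 = 75.00.
p = 75 reproduces all three channels after rounding.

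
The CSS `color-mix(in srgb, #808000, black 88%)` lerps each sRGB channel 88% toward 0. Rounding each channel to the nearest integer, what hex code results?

#808000 is rgb(128, 128, 0).
Lerp each channel 88% toward 0:
  R: 128 − 112.64 = 15.36 → 15
  G: 128 + 0.88×(0−128) = 128 − 112.64 = 15.36 → 15
  B: 0 + 0.88×(0−0) = 0 + 0 = 0 → 0
rgb(15, 15, 0) = #0F0F00.

#0F0F00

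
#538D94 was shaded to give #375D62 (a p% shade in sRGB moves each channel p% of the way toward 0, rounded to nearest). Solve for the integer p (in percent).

#538D94 is rgb(83, 141, 148); #375D62 is rgb(55, 93, 98).
On the B channel (widest range): 98 ≈ 148 + (p/100)(0 − 148), so p ≈ 100×(98 − 148)/(0 − 148) = -5000/-148 = 33.78.
p = 34 reproduces all three channels after rounding.

34%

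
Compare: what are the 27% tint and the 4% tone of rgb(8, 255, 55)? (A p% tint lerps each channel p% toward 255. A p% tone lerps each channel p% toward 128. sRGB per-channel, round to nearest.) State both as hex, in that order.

27% tint:
  R: 8 + 0.27×(255−8) = 8 + 66.69 = 74.69 → 75
  G: 255 + 0.27×(255−255) = 255 + 0 = 255 → 255
  B: 55 + 0.27×(255−55) = 55 + 54 = 109 → 109
  → #4BFF6D
4% tone:
  R: 8 + 0.04×(128−8) = 8 + 4.8 = 12.8 → 13
  G: 255 + 0.04×(128−255) = 255 − 5.08 = 249.92 → 250
  B: 55 + 0.04×(128−55) = 55 + 2.92 = 57.92 → 58
  → #0DFA3A

#4BFF6D, #0DFA3A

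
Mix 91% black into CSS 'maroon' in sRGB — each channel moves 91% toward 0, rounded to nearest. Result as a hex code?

#0c0000

CSS maroon is rgb(128, 0, 0).
A 91% shade moves each channel 91% toward 0:
  R: 128 − 116.48 = 11.52 → 12
  G: 0 + 0 = 0 → 0
  B: 0 + 0.91×(0−0) = 0 + 0 = 0 → 0
rgb(12, 0, 0) = #0c0000.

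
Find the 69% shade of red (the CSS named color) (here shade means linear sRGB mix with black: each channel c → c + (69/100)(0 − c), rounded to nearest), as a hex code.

CSS red is rgb(255, 0, 0).
A 69% shade moves each channel 69% toward 0:
  R: 255 + 0.69×(0−255) = 255 − 175.95 = 79.05 → 79
  G: 0 + 0.69×(0−0) = 0 + 0 = 0 → 0
  B: 0 + 0.69×(0−0) = 0 + 0 = 0 → 0
rgb(79, 0, 0) = #4f0000.

#4f0000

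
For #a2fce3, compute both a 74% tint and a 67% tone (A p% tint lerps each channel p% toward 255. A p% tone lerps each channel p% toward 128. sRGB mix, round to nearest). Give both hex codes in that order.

#a2fce3 is rgb(162, 252, 227).
74% tint:
  R: 162 + 68.82 = 230.82 → 231
  G: 252 + 0.74×(255−252) = 252 + 2.22 = 254.22 → 254
  B: 227 + 0.74×(255−227) = 227 + 20.72 = 247.72 → 248
  → #e7fef8
67% tone:
  R: 162 − 22.78 = 139.22 → 139
  G: 252 + 0.67×(128−252) = 252 − 83.08 = 168.92 → 169
  B: 227 + 0.67×(128−227) = 227 − 66.33 = 160.67 → 161
  → #8ba9a1

#e7fef8, #8ba9a1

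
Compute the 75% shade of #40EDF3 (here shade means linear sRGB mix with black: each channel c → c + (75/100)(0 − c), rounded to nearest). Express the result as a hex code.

#40EDF3 is rgb(64, 237, 243).
Lerp each channel 75% toward 0:
  R: 64 − 48 = 16 → 16
  G: 237 − 177.75 = 59.25 → 59
  B: 243 + 0.75×(0−243) = 243 − 182.25 = 60.75 → 61
rgb(16, 59, 61) = #103B3D.

#103B3D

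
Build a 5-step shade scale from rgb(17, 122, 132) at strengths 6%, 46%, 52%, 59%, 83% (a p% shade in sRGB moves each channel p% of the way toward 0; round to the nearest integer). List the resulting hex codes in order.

#10737c, #094247, #083b3f, #073236, #031516

6%: (17 − 1.02 = 15.98→16, 122 − 7.32 = 114.68→115, 132 − 7.92 = 124.08→124) → #10737c
46%: (17 − 7.82 = 9.18→9, 122 − 56.12 = 65.88→66, 132 − 60.72 = 71.28→71) → #094247
52%: (17 − 8.84 = 8.16→8, 122 − 63.44 = 58.56→59, 132 − 68.64 = 63.36→63) → #083b3f
59%: (17 − 10.03 = 6.97→7, 122 − 71.98 = 50.02→50, 132 − 77.88 = 54.12→54) → #073236
83%: (17 − 14.11 = 2.89→3, 122 − 101.26 = 20.74→21, 132 − 109.56 = 22.44→22) → #031516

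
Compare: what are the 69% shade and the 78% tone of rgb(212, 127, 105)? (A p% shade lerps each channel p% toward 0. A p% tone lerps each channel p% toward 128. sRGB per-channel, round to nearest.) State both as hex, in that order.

69% shade:
  R: 212 − 146.28 = 65.72 → 66
  G: 127 + 0.69×(0−127) = 127 − 87.63 = 39.37 → 39
  B: 105 − 72.45 = 32.55 → 33
  → #422721
78% tone:
  R: 212 − 65.52 = 146.48 → 146
  G: 127 + 0.78×(128−127) = 127 + 0.78 = 127.78 → 128
  B: 105 + 0.78×(128−105) = 105 + 17.94 = 122.94 → 123
  → #92807B

#422721, #92807B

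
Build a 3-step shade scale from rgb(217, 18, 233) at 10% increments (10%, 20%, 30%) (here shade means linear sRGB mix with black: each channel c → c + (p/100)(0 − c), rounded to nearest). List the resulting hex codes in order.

#C310D2, #AE0EBA, #980DA3

10%: (217 − 21.7 = 195.3→195, 18 − 1.8 = 16.2→16, 233 − 23.3 = 209.7→210) → #C310D2
20%: (217 − 43.4 = 173.6→174, 18 − 3.6 = 14.4→14, 233 − 46.6 = 186.4→186) → #AE0EBA
30%: (217 − 65.1 = 151.9→152, 18 − 5.4 = 12.6→13, 233 − 69.9 = 163.1→163) → #980DA3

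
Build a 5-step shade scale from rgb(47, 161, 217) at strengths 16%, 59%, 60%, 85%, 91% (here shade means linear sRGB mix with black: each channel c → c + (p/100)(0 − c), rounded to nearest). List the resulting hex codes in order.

16%: (47 − 7.52 = 39.48→39, 161 − 25.76 = 135.24→135, 217 − 34.72 = 182.28→182) → #2787B6
59%: (47 − 27.73 = 19.27→19, 161 − 94.99 = 66.01→66, 217 − 128.03 = 88.97→89) → #134259
60%: (47 − 28.2 = 18.8→19, 161 − 96.6 = 64.4→64, 217 − 130.2 = 86.8→87) → #134057
85%: (47 − 39.95 = 7.05→7, 161 − 136.85 = 24.15→24, 217 − 184.45 = 32.55→33) → #071821
91%: (47 − 42.77 = 4.23→4, 161 − 146.51 = 14.49→14, 217 − 197.47 = 19.53→20) → #040E14

#2787B6, #134259, #134057, #071821, #040E14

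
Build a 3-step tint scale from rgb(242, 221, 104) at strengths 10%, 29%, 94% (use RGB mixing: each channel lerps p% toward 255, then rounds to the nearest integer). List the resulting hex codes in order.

#F3E077, #F6E794, #FEFDF6

10%: (242 + 1.3 = 243.3→243, 221 + 3.4 = 224.4→224, 104 + 15.1 = 119.1→119) → #F3E077
29%: (242 + 3.77 = 245.77→246, 221 + 9.86 = 230.86→231, 104 + 43.79 = 147.79→148) → #F6E794
94%: (242 + 12.22 = 254.22→254, 221 + 31.96 = 252.96→253, 104 + 141.94 = 245.94→246) → #FEFDF6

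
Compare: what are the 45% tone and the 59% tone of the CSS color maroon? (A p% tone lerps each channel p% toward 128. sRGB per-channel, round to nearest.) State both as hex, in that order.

CSS maroon is rgb(128, 0, 0).
45% tone:
  R: 128 + 0.45×(128−128) = 128 + 0 = 128 → 128
  G: 0 + 0.45×(128−0) = 0 + 57.6 = 57.6 → 58
  B: 0 + 0.45×(128−0) = 0 + 57.6 = 57.6 → 58
  → #803a3a
59% tone:
  R: 128 + 0 = 128 → 128
  G: 0 + 0.59×(128−0) = 0 + 75.52 = 75.52 → 76
  B: 0 + 0.59×(128−0) = 0 + 75.52 = 75.52 → 76
  → #804c4c

#803a3a, #804c4c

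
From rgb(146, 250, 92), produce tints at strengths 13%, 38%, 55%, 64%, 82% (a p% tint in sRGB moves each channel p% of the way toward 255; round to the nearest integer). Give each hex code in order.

#a0fb71, #bbfc9a, #cefdb6, #d8fdc4, #ebfee2

13%: (146 + 14.17 = 160.17→160, 250 + 0.65 = 250.65→251, 92 + 21.19 = 113.19→113) → #a0fb71
38%: (146 + 41.42 = 187.42→187, 250 + 1.9 = 251.9→252, 92 + 61.94 = 153.94→154) → #bbfc9a
55%: (146 + 59.95 = 205.95→206, 250 + 2.75 = 252.75→253, 92 + 89.65 = 181.65→182) → #cefdb6
64%: (146 + 69.76 = 215.76→216, 250 + 3.2 = 253.2→253, 92 + 104.32 = 196.32→196) → #d8fdc4
82%: (146 + 89.38 = 235.38→235, 250 + 4.1 = 254.1→254, 92 + 133.66 = 225.66→226) → #ebfee2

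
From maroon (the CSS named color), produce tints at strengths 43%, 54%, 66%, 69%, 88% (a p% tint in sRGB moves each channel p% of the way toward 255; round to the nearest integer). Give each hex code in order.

#b76e6e, #c58a8a, #d4a8a8, #d8b0b0, #f0e0e0

CSS maroon is rgb(128, 0, 0).
43%: (128 + 54.61 = 182.61→183, 0 + 109.65 = 109.65→110, 0 + 109.65 = 109.65→110) → #b76e6e
54%: (128 + 68.58 = 196.58→197, 0 + 137.7 = 137.7→138, 0 + 137.7 = 137.7→138) → #c58a8a
66%: (128 + 83.82 = 211.82→212, 0 + 168.3 = 168.3→168, 0 + 168.3 = 168.3→168) → #d4a8a8
69%: (128 + 87.63 = 215.63→216, 0 + 175.95 = 175.95→176, 0 + 175.95 = 175.95→176) → #d8b0b0
88%: (128 + 111.76 = 239.76→240, 0 + 224.4 = 224.4→224, 0 + 224.4 = 224.4→224) → #f0e0e0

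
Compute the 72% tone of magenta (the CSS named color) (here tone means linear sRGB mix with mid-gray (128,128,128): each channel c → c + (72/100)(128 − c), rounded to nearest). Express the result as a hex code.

CSS magenta is rgb(255, 0, 255).
Per channel, c → c + 0.72(128 − c):
  R: 255 + 0.72×(128−255) = 255 − 91.44 = 163.56 → 164
  G: 0 + 0.72×(128−0) = 0 + 92.16 = 92.16 → 92
  B: 255 − 91.44 = 163.56 → 164
rgb(164, 92, 164) = #A45CA4.

#A45CA4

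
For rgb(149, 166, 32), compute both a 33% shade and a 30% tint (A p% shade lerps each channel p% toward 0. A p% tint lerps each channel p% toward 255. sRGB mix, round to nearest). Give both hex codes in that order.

33% shade:
  R: 149 + 0.33×(0−149) = 149 − 49.17 = 99.83 → 100
  G: 166 − 54.78 = 111.22 → 111
  B: 32 − 10.56 = 21.44 → 21
  → #646F15
30% tint:
  R: 149 + 31.8 = 180.8 → 181
  G: 166 + 0.3×(255−166) = 166 + 26.7 = 192.7 → 193
  B: 32 + 0.3×(255−32) = 32 + 66.9 = 98.9 → 99
  → #B5C163

#646F15, #B5C163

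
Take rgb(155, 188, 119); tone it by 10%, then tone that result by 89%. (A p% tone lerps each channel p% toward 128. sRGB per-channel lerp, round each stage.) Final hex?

Lerp each channel 10% toward 128:
  R: 155 + 0.1×(128−155) = 155 − 2.7 = 152.3 → 152
  G: 188 − 6 = 182 → 182
  B: 119 + 0.9 = 119.9 → 120
After the tone: rgb(152, 182, 120) = #98B678.
An 89% tone moves each channel 89% toward 128:
  R: 152 + 0.89×(128−152) = 152 − 21.36 = 130.64 → 131
  G: 182 − 48.06 = 133.94 → 134
  B: 120 + 0.89×(128−120) = 120 + 7.12 = 127.12 → 127
rgb(131, 134, 127) = #83867F.

#83867F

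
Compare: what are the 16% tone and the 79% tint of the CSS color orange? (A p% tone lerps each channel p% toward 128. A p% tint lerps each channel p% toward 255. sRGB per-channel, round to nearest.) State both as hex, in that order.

CSS orange is rgb(255, 165, 0).
16% tone:
  R: 255 + 0.16×(128−255) = 255 − 20.32 = 234.68 → 235
  G: 165 − 5.92 = 159.08 → 159
  B: 0 + 0.16×(128−0) = 0 + 20.48 = 20.48 → 20
  → #eb9f14
79% tint:
  R: 255 + 0 = 255 → 255
  G: 165 + 71.1 = 236.1 → 236
  B: 0 + 0.79×(255−0) = 0 + 201.45 = 201.45 → 201
  → #ffecc9

#eb9f14, #ffecc9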